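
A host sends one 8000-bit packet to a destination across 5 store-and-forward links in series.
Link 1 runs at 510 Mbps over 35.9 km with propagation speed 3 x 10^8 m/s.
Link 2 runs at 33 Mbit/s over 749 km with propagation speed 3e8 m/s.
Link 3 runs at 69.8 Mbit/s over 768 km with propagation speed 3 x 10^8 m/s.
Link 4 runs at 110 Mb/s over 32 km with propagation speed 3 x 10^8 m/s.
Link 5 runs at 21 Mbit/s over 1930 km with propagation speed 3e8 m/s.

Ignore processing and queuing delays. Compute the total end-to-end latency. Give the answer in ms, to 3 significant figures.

Transmission delays (L/R per hop): 0.0156863, 0.242424, 0.114613, 0.0727273, 0.380952 ms; sum = 0.826403 ms.
Propagation delays (d/s per hop): 0.119667, 2.49667, 2.56, 0.106667, 6.43333 ms; sum = 11.7163 ms.
End-to-end = 12.5 ms.

12.5 ms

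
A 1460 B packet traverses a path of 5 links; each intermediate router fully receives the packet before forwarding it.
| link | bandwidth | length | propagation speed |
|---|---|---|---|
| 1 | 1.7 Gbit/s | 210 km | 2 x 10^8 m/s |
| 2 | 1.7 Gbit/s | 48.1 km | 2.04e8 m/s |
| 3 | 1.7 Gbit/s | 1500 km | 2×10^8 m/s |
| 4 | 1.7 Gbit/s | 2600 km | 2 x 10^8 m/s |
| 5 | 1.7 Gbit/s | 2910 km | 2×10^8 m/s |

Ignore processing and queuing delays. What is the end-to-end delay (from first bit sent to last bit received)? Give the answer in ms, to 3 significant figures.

36.4 ms

L = 1460 × 8 = 11680 bits.
Transmission delay per hop = L/R = 11680/1700000000 = 0.00687059 ms; 5 hops → 0.0343529 ms.
Propagation delays (d/s per hop): 1.05, 0.235784, 7.5, 13, 14.55 ms; sum = 36.3358 ms.
End-to-end = 36.4 ms.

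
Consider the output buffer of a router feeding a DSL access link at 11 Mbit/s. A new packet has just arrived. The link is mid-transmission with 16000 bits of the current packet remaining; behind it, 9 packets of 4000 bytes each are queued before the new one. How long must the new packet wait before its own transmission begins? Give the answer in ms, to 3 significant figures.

27.6 ms

Each queued packet: L/R = 32000/11000000 = 2.90909 ms.
9 queued → 26.1818 ms.
Plus remaining 16000 bits of current packet: 1.45455 ms.
Queuing delay = 27.6 ms.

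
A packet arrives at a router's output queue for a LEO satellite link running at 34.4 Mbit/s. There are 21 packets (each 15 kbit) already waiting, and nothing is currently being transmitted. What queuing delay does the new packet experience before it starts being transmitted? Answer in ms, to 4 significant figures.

Each queued packet: L/R = 15000/34400000 = 0.436047 ms.
21 queued → 9.15698 ms.
Queuing delay = 9.157 ms.

9.157 ms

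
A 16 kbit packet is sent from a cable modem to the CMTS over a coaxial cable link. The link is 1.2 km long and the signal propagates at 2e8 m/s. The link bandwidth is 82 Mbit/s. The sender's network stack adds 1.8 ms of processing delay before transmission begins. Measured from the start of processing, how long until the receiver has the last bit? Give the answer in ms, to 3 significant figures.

L = 16000 bits.
Transmission delay = L/R = 16000 / 82000000 = 0.195122 ms.
Propagation delay = d/s = 1200 m / 200000000 m/s = 0.006 ms.
Plus processing delay 1.8 ms = 1.8 ms.
Total = 2.00 ms.

2.00 ms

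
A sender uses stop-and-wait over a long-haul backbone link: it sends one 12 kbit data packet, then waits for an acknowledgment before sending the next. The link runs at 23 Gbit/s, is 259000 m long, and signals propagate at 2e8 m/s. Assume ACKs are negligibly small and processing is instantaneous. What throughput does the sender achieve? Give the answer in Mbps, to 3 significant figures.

t_tx = L/R = 12000/23000000000 = 5.21739e-07 s.
t_prop = 259000/200000000 = 0.001295 s; RTT = 0.00259 s.
Cycle = t_tx + RTT = 0.00259052 s.
Throughput = L / cycle = 12000 / 0.00259052 = 4.63 Mbps.

4.63 Mbps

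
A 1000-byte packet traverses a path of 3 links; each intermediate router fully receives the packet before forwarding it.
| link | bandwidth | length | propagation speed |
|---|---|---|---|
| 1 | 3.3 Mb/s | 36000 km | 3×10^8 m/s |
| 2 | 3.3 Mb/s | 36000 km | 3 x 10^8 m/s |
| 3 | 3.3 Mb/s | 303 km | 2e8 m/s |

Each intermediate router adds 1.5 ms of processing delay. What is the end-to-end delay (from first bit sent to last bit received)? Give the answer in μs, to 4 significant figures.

251800 μs

L = 1000 × 8 = 8000 bits.
Transmission delay per hop = L/R = 8000/3300000 = 2424.24 μs; 3 hops → 7272.73 μs.
Propagation delays (d/s per hop): 120000, 120000, 1515 μs; sum = 241515 μs.
Processing at 2 router(s): 2 × 1.5 ms = 3000 μs.
End-to-end = 251800 μs.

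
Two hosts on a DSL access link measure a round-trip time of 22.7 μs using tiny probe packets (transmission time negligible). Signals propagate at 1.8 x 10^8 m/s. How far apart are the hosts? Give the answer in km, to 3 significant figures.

One-way propagation = RTT/2 = 11.35 μs.
d = s × t = 180000000 × 1.135e-05 = 2.04 km.

2.04 km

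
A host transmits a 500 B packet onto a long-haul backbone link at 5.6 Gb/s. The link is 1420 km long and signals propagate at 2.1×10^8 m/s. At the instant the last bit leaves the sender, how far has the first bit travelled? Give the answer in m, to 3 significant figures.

150 m

t_tx = L/R = 4000/5600000000 = 7.14286e-07 s.
Distance = s × t_tx = 210000000 × 7.14286e-07 = 150 m.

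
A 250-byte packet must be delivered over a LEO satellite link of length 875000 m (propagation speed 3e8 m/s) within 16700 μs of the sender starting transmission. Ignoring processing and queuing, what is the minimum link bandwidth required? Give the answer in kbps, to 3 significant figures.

L = 2000 bits.
Propagation delay = 875000 / 300000000 = 2916.67 μs.
Transmission budget = 16700 − 2916.67 = 13783.3 μs.
R ≥ L / t_tx = 2000 bits / 0.0137833 s = 145 kbps.

145 kbps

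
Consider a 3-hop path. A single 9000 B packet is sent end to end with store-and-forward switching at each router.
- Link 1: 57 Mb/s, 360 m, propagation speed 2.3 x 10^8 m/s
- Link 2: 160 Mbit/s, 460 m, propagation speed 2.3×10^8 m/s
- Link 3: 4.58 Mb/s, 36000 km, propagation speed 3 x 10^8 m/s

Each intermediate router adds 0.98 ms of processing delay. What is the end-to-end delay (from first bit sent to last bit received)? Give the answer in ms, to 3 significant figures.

L = 9000 × 8 = 72000 bits.
Transmission delays (L/R per hop): 1.26316, 0.45, 15.7205 ms; sum = 17.4337 ms.
Propagation delays (d/s per hop): 0.00156522, 0.002, 120 ms; sum = 120.004 ms.
Processing at 2 router(s): 2 × 0.98 ms = 1.96 ms.
End-to-end = 139 ms.

139 ms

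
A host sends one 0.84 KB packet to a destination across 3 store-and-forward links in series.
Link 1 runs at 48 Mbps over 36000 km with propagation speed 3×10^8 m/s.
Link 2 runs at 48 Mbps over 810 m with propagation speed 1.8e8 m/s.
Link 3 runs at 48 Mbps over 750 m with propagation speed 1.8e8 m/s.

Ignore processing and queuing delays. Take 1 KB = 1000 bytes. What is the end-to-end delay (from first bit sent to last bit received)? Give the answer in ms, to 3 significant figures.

120 ms

L = 6720 bits.
Transmission delay per hop = L/R = 6720/48000000 = 0.14 ms; 3 hops → 0.42 ms.
Propagation delays (d/s per hop): 120, 0.0045, 0.00416667 ms; sum = 120.009 ms.
End-to-end = 120 ms.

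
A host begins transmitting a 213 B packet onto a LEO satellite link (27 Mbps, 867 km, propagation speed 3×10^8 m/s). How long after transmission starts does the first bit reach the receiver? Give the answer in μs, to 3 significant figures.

2890 μs

First bit experiences only propagation delay: d/s = 867000/300000000 = 2890 μs.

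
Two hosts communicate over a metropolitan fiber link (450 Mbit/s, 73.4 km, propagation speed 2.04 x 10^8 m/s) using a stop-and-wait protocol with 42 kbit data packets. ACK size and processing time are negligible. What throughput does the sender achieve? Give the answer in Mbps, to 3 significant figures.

51.7 Mbps

t_tx = L/R = 42000/450000000 = 9.33333e-05 s.
t_prop = 73400/204000000 = 0.000359804 s; RTT = 0.000719608 s.
Cycle = t_tx + RTT = 0.000812941 s.
Throughput = L / cycle = 42000 / 0.000812941 = 51.7 Mbps.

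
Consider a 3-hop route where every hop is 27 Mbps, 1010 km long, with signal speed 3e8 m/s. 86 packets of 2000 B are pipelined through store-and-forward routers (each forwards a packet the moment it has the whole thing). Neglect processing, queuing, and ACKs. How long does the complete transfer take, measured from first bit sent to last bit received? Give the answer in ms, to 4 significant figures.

62.25 ms

Per-hop transmission t_tx = L/R = 16000/27000000 = 0.592593 ms.
Per-hop propagation t_prop = 1010000/300000000 = 3.36667 ms.
Pipeline fill: first packet needs 3·t_tx to clear all hops; remaining 85 packets each add one t_tx.
Total = (3+86-1)·t_tx + 3·t_prop = 88·0.592593 + 3·3.36667 = 62.25 ms.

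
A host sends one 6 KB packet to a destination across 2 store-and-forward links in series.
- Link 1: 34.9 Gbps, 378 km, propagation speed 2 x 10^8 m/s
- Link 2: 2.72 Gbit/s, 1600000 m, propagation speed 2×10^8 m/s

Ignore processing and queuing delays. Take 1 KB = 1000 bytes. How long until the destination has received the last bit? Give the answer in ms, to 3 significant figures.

L = 48000 bits.
Transmission delays (L/R per hop): 0.00137536, 0.0176471 ms; sum = 0.0190224 ms.
Propagation delays (d/s per hop): 1.89, 8 ms; sum = 9.89 ms.
End-to-end = 9.91 ms.

9.91 ms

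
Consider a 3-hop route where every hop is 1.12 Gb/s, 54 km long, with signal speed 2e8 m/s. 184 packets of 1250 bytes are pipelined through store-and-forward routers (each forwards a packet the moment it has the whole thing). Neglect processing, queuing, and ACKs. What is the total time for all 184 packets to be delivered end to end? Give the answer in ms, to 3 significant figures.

2.47 ms

Per-hop transmission t_tx = L/R = 10000/1120000000 = 0.00892857 ms.
Per-hop propagation t_prop = 54000/200000000 = 0.27 ms.
Pipeline fill: first packet needs 3·t_tx to clear all hops; remaining 183 packets each add one t_tx.
Total = (3+184-1)·t_tx + 3·t_prop = 186·0.00892857 + 3·0.27 = 2.47 ms.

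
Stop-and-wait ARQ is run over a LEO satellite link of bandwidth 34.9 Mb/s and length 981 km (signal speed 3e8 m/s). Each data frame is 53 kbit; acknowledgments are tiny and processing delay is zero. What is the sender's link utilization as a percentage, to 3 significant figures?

t_tx = L/R = 53000/34900000 = 0.00151862 s.
t_prop = 981000/300000000 = 0.00327 s; RTT = 0.00654 s.
Cycle = t_tx + RTT = 0.00805862 s.
Utilization = t_tx / cycle = 0.00151862/0.00805862 = 18.8 %.

18.8 %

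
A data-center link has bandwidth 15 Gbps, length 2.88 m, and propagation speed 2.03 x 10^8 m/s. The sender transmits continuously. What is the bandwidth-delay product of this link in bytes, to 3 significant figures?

Propagation delay = 2.88 / 2.03e+08 = 1.41872e-08 s.
BDP = R × t_prop = 15000000000 × 1.41872e-08 = 212.808 bits.
In bytes: 212.808/8 = 26.6 bytes.

26.6 bytes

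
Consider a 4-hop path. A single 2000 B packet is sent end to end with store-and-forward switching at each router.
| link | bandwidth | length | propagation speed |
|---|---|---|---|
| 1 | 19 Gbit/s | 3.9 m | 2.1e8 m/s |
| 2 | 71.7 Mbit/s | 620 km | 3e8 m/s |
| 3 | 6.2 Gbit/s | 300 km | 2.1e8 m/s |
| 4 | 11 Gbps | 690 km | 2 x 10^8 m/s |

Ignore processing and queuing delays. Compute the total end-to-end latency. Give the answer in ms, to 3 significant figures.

L = 2000 × 8 = 16000 bits.
Transmission delays (L/R per hop): 0.000842105, 0.223152, 0.00258065, 0.00145455 ms; sum = 0.228029 ms.
Propagation delays (d/s per hop): 1.85714e-05, 2.06667, 1.42857, 3.45 ms; sum = 6.94526 ms.
End-to-end = 7.17 ms.

7.17 ms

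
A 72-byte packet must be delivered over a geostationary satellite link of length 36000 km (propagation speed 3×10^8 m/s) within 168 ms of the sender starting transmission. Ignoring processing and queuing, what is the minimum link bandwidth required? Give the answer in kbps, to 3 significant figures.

L = 576 bits.
Propagation delay = 36000000 / 300000000 = 120 ms.
Transmission budget = 168 − 120 = 48 ms.
R ≥ L / t_tx = 576 bits / 0.048 s = 12.0 kbps.

12.0 kbps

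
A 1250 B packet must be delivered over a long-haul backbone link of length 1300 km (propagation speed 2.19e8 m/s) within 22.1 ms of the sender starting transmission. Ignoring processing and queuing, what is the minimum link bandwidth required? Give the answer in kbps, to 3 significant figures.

619 kbps

L = 10000 bits.
Propagation delay = 1300000 / 219000000 = 5.93607 ms.
Transmission budget = 22.1 − 5.93607 = 16.1639 ms.
R ≥ L / t_tx = 10000 bits / 0.0161639 s = 619 kbps.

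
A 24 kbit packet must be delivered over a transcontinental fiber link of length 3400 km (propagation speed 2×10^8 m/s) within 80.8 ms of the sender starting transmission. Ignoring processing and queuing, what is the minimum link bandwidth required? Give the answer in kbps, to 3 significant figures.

376 kbps

Propagation delay = 3400000 / 200000000 = 17 ms.
Transmission budget = 80.8 − 17 = 63.8 ms.
R ≥ L / t_tx = 24000 bits / 0.0638 s = 376 kbps.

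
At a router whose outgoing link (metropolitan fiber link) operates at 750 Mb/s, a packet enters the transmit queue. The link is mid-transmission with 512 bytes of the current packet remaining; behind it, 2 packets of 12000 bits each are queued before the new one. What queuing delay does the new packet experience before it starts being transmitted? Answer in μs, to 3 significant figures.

Each queued packet: L/R = 12000/750000000 = 16 μs.
2 queued → 32 μs.
Plus remaining 4096 bits of current packet: 5.46133 μs.
Queuing delay = 37.5 μs.

37.5 μs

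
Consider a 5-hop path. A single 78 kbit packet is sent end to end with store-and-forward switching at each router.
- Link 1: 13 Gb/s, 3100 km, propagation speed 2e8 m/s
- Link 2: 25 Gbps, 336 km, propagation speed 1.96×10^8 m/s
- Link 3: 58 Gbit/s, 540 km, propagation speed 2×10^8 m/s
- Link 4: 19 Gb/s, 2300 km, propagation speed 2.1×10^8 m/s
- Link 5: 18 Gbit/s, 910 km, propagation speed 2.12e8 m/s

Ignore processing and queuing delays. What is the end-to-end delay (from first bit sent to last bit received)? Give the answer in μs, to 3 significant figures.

35200 μs

L = 78000 bits.
Transmission delays (L/R per hop): 6, 3.12, 1.34483, 4.10526, 4.33333 μs; sum = 18.9034 μs.
Propagation delays (d/s per hop): 15500, 1714.29, 2700, 10952.4, 4292.45 μs; sum = 35159.1 μs.
End-to-end = 35200 μs.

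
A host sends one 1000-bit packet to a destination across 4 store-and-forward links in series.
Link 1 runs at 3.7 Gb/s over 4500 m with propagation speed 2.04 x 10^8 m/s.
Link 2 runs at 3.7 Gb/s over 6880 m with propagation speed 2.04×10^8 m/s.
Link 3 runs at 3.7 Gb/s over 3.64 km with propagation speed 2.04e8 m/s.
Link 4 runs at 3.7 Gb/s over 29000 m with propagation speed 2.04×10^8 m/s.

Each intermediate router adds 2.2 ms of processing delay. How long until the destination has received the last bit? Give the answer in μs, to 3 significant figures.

6820 μs

Transmission delay per hop = L/R = 1000/3700000000 = 0.27027 μs; 4 hops → 1.08108 μs.
Propagation delays (d/s per hop): 22.0588, 33.7255, 17.8431, 142.157 μs; sum = 215.784 μs.
Processing at 3 router(s): 3 × 2.2 ms = 6600 μs.
End-to-end = 6820 μs.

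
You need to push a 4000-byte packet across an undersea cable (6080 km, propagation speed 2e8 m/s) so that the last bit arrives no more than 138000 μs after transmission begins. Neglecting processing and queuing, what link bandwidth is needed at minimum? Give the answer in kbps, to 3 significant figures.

L = 32000 bits.
Propagation delay = 6080000 / 200000000 = 30400 μs.
Transmission budget = 138000 − 30400 = 107600 μs.
R ≥ L / t_tx = 32000 bits / 0.1076 s = 297 kbps.

297 kbps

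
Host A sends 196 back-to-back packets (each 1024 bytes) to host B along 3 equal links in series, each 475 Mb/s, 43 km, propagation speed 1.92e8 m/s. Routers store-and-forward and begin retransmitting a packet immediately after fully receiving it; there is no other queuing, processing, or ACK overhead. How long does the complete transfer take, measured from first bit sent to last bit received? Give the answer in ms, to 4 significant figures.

4.087 ms

Per-hop transmission t_tx = L/R = 8192/475000000 = 0.0172463 ms.
Per-hop propagation t_prop = 43000/192000000 = 0.223958 ms.
Pipeline fill: first packet needs 3·t_tx to clear all hops; remaining 195 packets each add one t_tx.
Total = (3+196-1)·t_tx + 3·t_prop = 198·0.0172463 + 3·0.223958 = 4.087 ms.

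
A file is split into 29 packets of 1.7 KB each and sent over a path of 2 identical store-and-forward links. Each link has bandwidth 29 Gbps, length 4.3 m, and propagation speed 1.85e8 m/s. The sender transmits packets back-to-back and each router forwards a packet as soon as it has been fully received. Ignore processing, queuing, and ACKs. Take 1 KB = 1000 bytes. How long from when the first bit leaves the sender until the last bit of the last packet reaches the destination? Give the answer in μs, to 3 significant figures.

Per-hop transmission t_tx = L/R = 13600/29000000000 = 0.468966 μs.
Per-hop propagation t_prop = 4.3/185000000 = 0.0232432 μs.
Pipeline fill: first packet needs 2·t_tx to clear all hops; remaining 28 packets each add one t_tx.
Total = (2+29-1)·t_tx + 2·t_prop = 30·0.468966 + 2·0.0232432 = 14.1 μs.

14.1 μs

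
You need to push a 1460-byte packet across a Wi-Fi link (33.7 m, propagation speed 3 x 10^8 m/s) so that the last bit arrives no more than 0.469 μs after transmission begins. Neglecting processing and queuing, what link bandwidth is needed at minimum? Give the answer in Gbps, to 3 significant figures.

L = 11680 bits.
Propagation delay = 33.7 / 300000000 = 0.112333 μs.
Transmission budget = 0.469 − 0.112333 = 0.356667 μs.
R ≥ L / t_tx = 11680 bits / 3.56667e-07 s = 32.7 Gbps.

32.7 Gbps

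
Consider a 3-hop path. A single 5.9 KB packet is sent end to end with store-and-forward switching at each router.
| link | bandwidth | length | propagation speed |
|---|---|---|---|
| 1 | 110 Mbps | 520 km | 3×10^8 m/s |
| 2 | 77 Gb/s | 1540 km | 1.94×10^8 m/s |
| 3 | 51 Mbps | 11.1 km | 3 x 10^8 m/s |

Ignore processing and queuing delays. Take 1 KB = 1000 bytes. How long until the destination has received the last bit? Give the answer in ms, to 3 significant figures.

11.1 ms

L = 47200 bits.
Transmission delays (L/R per hop): 0.429091, 0.000612987, 0.92549 ms; sum = 1.35519 ms.
Propagation delays (d/s per hop): 1.73333, 7.93814, 0.037 ms; sum = 9.70848 ms.
End-to-end = 11.1 ms.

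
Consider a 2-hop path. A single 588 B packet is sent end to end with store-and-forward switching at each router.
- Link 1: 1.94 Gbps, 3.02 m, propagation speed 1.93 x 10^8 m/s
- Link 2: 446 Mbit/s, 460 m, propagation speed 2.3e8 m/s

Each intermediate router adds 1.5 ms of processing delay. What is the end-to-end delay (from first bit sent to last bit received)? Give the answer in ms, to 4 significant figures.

L = 588 × 8 = 4704 bits.
Transmission delays (L/R per hop): 0.00242474, 0.0105471 ms; sum = 0.0129718 ms.
Propagation delays (d/s per hop): 1.56477e-05, 0.002 ms; sum = 0.00201565 ms.
Processing at 1 router(s): 1 × 1.5 ms = 1.5 ms.
End-to-end = 1.515 ms.

1.515 ms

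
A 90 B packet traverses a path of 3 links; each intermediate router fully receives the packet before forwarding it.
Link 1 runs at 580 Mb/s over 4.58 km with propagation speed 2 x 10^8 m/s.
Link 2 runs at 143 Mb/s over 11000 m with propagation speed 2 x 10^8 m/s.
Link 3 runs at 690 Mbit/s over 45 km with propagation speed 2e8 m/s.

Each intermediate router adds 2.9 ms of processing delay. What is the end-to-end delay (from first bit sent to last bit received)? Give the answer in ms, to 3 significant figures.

L = 90 × 8 = 720 bits.
Transmission delays (L/R per hop): 0.00124138, 0.00503497, 0.00104348 ms; sum = 0.00731982 ms.
Propagation delays (d/s per hop): 0.0229, 0.055, 0.225 ms; sum = 0.3029 ms.
Processing at 2 router(s): 2 × 2.9 ms = 5.8 ms.
End-to-end = 6.11 ms.

6.11 ms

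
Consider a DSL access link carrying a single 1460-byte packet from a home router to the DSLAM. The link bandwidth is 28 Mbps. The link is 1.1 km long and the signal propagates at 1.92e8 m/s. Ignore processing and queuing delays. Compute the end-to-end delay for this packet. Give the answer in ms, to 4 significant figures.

0.4229 ms

L = 1460 × 8 = 11680 bits.
Transmission delay = L/R = 11680 / 28000000 = 0.417143 ms.
Propagation delay = d/s = 1100 m / 192000000 m/s = 0.00572917 ms.
Total = 0.4229 ms.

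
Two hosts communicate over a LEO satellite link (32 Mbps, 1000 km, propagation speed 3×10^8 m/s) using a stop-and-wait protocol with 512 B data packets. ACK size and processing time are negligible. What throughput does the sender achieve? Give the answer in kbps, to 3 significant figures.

t_tx = L/R = 4096/32000000 = 0.000128 s.
t_prop = 1000000/300000000 = 0.00333333 s; RTT = 0.00666667 s.
Cycle = t_tx + RTT = 0.00679467 s.
Throughput = L / cycle = 4096 / 0.00679467 = 603 kbps.

603 kbps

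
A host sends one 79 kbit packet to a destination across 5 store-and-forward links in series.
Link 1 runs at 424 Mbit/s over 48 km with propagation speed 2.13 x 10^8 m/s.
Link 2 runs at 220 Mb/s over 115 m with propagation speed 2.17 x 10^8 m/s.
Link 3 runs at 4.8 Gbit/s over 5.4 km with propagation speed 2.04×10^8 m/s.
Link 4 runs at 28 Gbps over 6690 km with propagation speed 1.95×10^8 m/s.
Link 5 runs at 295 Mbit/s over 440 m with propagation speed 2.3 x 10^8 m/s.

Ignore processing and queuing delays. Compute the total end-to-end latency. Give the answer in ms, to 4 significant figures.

35.39 ms

L = 79000 bits.
Transmission delays (L/R per hop): 0.186321, 0.359091, 0.0164583, 0.00282143, 0.267797 ms; sum = 0.832488 ms.
Propagation delays (d/s per hop): 0.225352, 0.000529954, 0.0264706, 34.3077, 0.00191304 ms; sum = 34.562 ms.
End-to-end = 35.39 ms.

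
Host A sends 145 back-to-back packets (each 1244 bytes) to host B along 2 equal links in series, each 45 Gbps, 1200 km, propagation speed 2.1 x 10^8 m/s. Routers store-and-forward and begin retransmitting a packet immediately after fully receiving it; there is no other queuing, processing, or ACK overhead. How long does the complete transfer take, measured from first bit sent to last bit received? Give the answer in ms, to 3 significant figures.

Per-hop transmission t_tx = L/R = 9952/45000000000 = 0.000221156 ms.
Per-hop propagation t_prop = 1200000/210000000 = 5.71429 ms.
Pipeline fill: first packet needs 2·t_tx to clear all hops; remaining 144 packets each add one t_tx.
Total = (2+145-1)·t_tx + 2·t_prop = 146·0.000221156 + 2·5.71429 = 11.5 ms.

11.5 ms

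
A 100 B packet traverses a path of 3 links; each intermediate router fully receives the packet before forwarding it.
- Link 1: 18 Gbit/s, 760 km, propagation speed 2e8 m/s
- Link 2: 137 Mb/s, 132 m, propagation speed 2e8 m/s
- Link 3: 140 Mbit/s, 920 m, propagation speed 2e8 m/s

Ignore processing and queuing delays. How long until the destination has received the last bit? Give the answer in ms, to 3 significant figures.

3.82 ms

L = 100 × 8 = 800 bits.
Transmission delays (L/R per hop): 4.44444e-05, 0.00583942, 0.00571429 ms; sum = 0.0115981 ms.
Propagation delays (d/s per hop): 3.8, 0.00066, 0.0046 ms; sum = 3.80526 ms.
End-to-end = 3.82 ms.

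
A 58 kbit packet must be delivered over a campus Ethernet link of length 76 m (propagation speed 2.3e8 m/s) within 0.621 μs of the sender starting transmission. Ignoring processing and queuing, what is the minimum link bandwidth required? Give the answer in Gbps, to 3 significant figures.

Propagation delay = 76 / 2.3e+08 = 0.330435 μs.
Transmission budget = 0.621 − 0.330435 = 0.290565 μs.
R ≥ L / t_tx = 58000 bits / 2.90565e-07 s = 200 Gbps.

200 Gbps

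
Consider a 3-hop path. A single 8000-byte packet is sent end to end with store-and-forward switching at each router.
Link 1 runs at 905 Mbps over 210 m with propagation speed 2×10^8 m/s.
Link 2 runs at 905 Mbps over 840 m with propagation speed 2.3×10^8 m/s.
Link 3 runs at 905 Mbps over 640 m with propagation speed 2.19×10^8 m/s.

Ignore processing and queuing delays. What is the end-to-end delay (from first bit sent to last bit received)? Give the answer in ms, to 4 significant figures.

0.2198 ms

L = 8000 × 8 = 64000 bits.
Transmission delay per hop = L/R = 64000/905000000 = 0.0707182 ms; 3 hops → 0.212155 ms.
Propagation delays (d/s per hop): 0.00105, 0.00365217, 0.00292237 ms; sum = 0.00762455 ms.
End-to-end = 0.2198 ms.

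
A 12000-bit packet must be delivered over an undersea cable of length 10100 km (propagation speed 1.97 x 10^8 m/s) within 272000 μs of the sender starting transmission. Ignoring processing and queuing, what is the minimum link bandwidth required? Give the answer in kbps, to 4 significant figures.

Propagation delay = 10100000 / 197000000 = 51269 μs.
Transmission budget = 272000 − 51269 = 220731 μs.
R ≥ L / t_tx = 12000 bits / 0.220731 s = 54.36 kbps.

54.36 kbps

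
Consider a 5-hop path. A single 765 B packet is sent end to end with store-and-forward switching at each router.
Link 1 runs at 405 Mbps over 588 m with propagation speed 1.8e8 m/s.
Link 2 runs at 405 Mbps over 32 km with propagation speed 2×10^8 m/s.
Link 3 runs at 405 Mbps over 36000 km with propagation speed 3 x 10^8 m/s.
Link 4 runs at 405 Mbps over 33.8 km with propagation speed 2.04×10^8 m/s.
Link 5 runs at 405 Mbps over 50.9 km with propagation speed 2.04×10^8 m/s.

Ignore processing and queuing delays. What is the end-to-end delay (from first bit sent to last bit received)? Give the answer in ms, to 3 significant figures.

121 ms

L = 765 × 8 = 6120 bits.
Transmission delay per hop = L/R = 6120/405000000 = 0.0151111 ms; 5 hops → 0.0755556 ms.
Propagation delays (d/s per hop): 0.00326667, 0.16, 120, 0.165686, 0.24951 ms; sum = 120.578 ms.
End-to-end = 121 ms.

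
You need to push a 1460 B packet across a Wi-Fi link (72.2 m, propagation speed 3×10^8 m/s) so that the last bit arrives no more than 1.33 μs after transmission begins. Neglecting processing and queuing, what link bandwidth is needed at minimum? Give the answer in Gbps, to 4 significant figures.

10.72 Gbps

L = 11680 bits.
Propagation delay = 72.2 / 300000000 = 0.240667 μs.
Transmission budget = 1.33 − 0.240667 = 1.08933 μs.
R ≥ L / t_tx = 11680 bits / 1.08933e-06 s = 10.72 Gbps.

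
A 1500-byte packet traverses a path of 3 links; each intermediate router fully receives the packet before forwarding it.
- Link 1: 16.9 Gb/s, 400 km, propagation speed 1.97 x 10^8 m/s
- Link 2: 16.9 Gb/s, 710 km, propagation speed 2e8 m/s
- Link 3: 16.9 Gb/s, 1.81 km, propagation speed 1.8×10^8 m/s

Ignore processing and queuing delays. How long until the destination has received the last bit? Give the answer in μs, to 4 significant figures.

5593 μs

L = 1500 × 8 = 12000 bits.
Transmission delay per hop = L/R = 12000/1.69e+10 = 0.710059 μs; 3 hops → 2.13018 μs.
Propagation delays (d/s per hop): 2030.46, 3550, 10.0556 μs; sum = 5590.51 μs.
End-to-end = 5593 μs.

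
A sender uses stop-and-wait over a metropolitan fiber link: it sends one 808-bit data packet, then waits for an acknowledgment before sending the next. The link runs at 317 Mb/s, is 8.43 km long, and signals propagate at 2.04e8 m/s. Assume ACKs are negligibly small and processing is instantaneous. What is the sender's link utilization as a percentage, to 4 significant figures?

2.992 %

t_tx = L/R = 808/317000000 = 2.5489e-06 s.
t_prop = 8430/204000000 = 4.13235e-05 s; RTT = 8.26471e-05 s.
Cycle = t_tx + RTT = 8.5196e-05 s.
Utilization = t_tx / cycle = 2.5489e-06/8.5196e-05 = 2.992 %.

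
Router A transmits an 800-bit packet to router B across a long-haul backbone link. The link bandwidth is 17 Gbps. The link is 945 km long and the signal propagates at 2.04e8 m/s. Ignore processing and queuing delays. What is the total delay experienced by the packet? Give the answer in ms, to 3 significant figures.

Transmission delay = L/R = 800 / 17000000000 = 4.70588e-05 ms.
Propagation delay = d/s = 945000 m / 204000000 m/s = 4.63235 ms.
Total = 4.63 ms.

4.63 ms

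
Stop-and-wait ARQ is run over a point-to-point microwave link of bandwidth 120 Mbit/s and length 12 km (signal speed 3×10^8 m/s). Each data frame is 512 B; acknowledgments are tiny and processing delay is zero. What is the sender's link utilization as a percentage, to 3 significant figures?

29.9 %

t_tx = L/R = 4096/120000000 = 3.41333e-05 s.
t_prop = 12000/300000000 = 4e-05 s; RTT = 8e-05 s.
Cycle = t_tx + RTT = 0.000114133 s.
Utilization = t_tx / cycle = 3.41333e-05/0.000114133 = 29.9 %.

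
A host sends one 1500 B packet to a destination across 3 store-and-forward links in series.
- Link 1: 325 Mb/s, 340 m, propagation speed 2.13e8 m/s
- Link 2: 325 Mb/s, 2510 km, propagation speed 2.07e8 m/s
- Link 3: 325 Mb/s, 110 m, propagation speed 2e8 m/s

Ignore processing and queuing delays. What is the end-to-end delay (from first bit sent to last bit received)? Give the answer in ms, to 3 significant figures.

L = 1500 × 8 = 12000 bits.
Transmission delay per hop = L/R = 12000/325000000 = 0.0369231 ms; 3 hops → 0.110769 ms.
Propagation delays (d/s per hop): 0.00159624, 12.1256, 0.00055 ms; sum = 12.1278 ms.
End-to-end = 12.2 ms.

12.2 ms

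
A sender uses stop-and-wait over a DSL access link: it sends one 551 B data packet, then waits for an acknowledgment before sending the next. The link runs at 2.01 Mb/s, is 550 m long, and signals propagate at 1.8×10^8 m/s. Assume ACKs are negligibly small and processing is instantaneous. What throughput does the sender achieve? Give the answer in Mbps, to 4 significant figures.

2.004 Mbps

t_tx = L/R = 4408/2.01e+06 = 0.00219303 s.
t_prop = 550/180000000 = 3.05556e-06 s; RTT = 6.11111e-06 s.
Cycle = t_tx + RTT = 0.00219915 s.
Throughput = L / cycle = 4408 / 0.00219915 = 2.004 Mbps.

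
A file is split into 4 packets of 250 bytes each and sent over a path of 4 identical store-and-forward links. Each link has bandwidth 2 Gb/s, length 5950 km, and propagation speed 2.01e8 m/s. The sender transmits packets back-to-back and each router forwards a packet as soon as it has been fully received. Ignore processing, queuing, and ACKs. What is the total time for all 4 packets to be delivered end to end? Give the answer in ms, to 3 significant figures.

118 ms

Per-hop transmission t_tx = L/R = 2000/2000000000 = 0.001 ms.
Per-hop propagation t_prop = 5950000/2.01e+08 = 29.602 ms.
Pipeline fill: first packet needs 4·t_tx to clear all hops; remaining 3 packets each add one t_tx.
Total = (4+4-1)·t_tx + 4·t_prop = 7·0.001 + 4·29.602 = 118 ms.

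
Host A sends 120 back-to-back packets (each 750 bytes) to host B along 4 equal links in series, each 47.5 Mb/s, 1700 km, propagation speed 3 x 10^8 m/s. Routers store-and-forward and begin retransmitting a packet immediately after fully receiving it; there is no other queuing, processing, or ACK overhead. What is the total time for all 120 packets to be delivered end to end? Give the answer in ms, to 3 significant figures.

Per-hop transmission t_tx = L/R = 6000/47500000 = 0.126316 ms.
Per-hop propagation t_prop = 1700000/300000000 = 5.66667 ms.
Pipeline fill: first packet needs 4·t_tx to clear all hops; remaining 119 packets each add one t_tx.
Total = (4+120-1)·t_tx + 4·t_prop = 123·0.126316 + 4·5.66667 = 38.2 ms.

38.2 ms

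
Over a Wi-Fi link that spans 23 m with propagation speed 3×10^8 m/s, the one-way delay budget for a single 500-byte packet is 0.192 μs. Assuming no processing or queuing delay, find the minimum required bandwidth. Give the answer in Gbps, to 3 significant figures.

34.7 Gbps

L = 4000 bits.
Propagation delay = 23 / 300000000 = 0.0766667 μs.
Transmission budget = 0.192 − 0.0766667 = 0.115333 μs.
R ≥ L / t_tx = 4000 bits / 1.15333e-07 s = 34.7 Gbps.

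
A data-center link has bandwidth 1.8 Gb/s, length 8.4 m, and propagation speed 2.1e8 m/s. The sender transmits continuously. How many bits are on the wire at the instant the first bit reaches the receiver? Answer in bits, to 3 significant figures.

Propagation delay = 8.4 / 210000000 = 4e-08 s.
BDP = R × t_prop = 1800000000 × 4e-08 = 72 bits.

72.0 bits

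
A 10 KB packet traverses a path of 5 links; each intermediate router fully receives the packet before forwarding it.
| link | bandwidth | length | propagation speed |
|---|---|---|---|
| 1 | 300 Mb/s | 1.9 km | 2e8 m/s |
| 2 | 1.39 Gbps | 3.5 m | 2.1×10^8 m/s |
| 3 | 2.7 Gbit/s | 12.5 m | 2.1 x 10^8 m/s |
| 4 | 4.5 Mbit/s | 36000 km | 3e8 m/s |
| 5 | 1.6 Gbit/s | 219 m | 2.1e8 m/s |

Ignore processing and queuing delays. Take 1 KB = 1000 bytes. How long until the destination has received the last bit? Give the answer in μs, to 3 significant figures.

138000 μs

L = 80000 bits.
Transmission delays (L/R per hop): 266.667, 57.554, 29.6296, 17777.8, 50 μs; sum = 18181.6 μs.
Propagation delays (d/s per hop): 9.5, 0.0166667, 0.0595238, 120000, 1.04286 μs; sum = 120011 μs.
End-to-end = 138000 μs.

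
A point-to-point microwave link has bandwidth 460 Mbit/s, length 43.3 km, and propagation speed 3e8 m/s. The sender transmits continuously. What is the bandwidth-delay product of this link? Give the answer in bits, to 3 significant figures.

66400 bits

Propagation delay = 43300 / 300000000 = 0.000144333 s.
BDP = R × t_prop = 460000000 × 0.000144333 = 66393.3 bits.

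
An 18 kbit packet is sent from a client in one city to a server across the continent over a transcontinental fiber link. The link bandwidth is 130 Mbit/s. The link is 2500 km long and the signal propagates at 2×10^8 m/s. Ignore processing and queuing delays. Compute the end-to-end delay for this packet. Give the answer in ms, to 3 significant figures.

12.6 ms

L = 18000 bits.
Transmission delay = L/R = 18000 / 130000000 = 0.138462 ms.
Propagation delay = d/s = 2500000 m / 200000000 m/s = 12.5 ms.
Total = 12.6 ms.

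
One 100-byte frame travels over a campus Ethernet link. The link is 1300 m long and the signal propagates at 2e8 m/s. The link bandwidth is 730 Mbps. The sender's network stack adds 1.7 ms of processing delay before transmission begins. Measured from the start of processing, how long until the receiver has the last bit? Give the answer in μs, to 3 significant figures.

1710 μs

L = 100 × 8 = 800 bits.
Transmission delay = L/R = 800 / 730000000 = 1.09589 μs.
Propagation delay = d/s = 1300 m / 200000000 m/s = 6.5 μs.
Plus processing delay 1.7 ms = 1700 μs.
Total = 1710 μs.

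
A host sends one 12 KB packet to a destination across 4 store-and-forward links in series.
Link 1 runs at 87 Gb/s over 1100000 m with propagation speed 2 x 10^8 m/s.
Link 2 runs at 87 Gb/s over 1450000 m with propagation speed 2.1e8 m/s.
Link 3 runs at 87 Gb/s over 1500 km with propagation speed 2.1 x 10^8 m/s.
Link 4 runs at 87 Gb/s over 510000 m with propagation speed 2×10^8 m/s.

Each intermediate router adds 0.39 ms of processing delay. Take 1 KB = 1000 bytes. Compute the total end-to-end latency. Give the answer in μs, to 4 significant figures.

L = 96000 bits.
Transmission delay per hop = L/R = 96000/87000000000 = 1.10345 μs; 4 hops → 4.41379 μs.
Propagation delays (d/s per hop): 5500, 6904.76, 7142.86, 2550 μs; sum = 22097.6 μs.
Processing at 3 router(s): 3 × 0.39 ms = 1170 μs.
End-to-end = 23270 μs.

23270 μs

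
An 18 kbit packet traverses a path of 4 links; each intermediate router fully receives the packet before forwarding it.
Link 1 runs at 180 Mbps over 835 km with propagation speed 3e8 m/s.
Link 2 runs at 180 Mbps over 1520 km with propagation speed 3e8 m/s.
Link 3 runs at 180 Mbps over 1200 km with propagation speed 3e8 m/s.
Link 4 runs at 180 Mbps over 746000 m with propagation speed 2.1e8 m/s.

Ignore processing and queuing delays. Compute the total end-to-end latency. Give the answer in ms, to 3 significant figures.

15.8 ms

L = 18000 bits.
Transmission delay per hop = L/R = 18000/180000000 = 0.1 ms; 4 hops → 0.4 ms.
Propagation delays (d/s per hop): 2.78333, 5.06667, 4, 3.55238 ms; sum = 15.4024 ms.
End-to-end = 15.8 ms.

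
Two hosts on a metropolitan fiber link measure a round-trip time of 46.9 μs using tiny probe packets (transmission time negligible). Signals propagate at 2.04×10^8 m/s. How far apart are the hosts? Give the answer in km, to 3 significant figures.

4.78 km

One-way propagation = RTT/2 = 23.45 μs.
d = s × t = 204000000 × 2.345e-05 = 4.78 km.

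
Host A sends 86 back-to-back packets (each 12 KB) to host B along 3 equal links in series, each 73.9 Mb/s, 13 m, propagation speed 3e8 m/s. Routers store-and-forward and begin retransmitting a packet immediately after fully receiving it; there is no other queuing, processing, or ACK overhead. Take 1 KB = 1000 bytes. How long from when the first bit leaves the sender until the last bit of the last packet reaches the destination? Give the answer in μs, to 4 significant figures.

Per-hop transmission t_tx = L/R = 96000/73900000 = 1299.05 μs.
Per-hop propagation t_prop = 13/300000000 = 0.0433333 μs.
Pipeline fill: first packet needs 3·t_tx to clear all hops; remaining 85 packets each add one t_tx.
Total = (3+86-1)·t_tx + 3·t_prop = 88·1299.05 + 3·0.0433333 = 114300 μs.

114300 μs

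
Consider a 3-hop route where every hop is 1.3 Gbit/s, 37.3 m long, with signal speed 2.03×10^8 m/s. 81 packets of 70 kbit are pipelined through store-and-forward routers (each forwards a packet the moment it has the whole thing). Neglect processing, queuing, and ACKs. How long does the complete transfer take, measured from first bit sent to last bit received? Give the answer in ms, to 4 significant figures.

Per-hop transmission t_tx = L/R = 70000/1300000000 = 0.0538462 ms.
Per-hop propagation t_prop = 37.3/2.03e+08 = 0.000183744 ms.
Pipeline fill: first packet needs 3·t_tx to clear all hops; remaining 80 packets each add one t_tx.
Total = (3+81-1)·t_tx + 3·t_prop = 83·0.0538462 + 3·0.000183744 = 4.470 ms.

4.470 ms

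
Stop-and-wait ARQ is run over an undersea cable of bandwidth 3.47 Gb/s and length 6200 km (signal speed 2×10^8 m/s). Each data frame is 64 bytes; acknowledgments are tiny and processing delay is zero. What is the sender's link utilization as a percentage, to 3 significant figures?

t_tx = L/R = 512/3470000000 = 1.4755e-07 s.
t_prop = 6200000/200000000 = 0.031 s; RTT = 0.062 s.
Cycle = t_tx + RTT = 0.0620001 s.
Utilization = t_tx / cycle = 1.4755e-07/0.0620001 = 0.000238 %.

0.000238 %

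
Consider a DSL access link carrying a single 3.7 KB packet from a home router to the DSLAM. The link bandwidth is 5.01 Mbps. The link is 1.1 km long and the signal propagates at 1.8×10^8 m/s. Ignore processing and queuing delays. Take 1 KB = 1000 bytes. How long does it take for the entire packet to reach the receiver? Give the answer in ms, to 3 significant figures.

5.91 ms

L = 29600 bits.
Transmission delay = L/R = 29600 / 5010000 = 5.90818 ms.
Propagation delay = d/s = 1100 m / 180000000 m/s = 0.00611111 ms.
Total = 5.91 ms.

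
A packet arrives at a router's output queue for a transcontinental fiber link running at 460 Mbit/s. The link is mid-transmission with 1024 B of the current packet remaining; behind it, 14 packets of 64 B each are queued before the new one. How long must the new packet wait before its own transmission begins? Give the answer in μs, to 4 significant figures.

33.39 μs

Each queued packet: L/R = 512/460000000 = 1.11304 μs.
14 queued → 15.5826 μs.
Plus remaining 8192 bits of current packet: 17.8087 μs.
Queuing delay = 33.39 μs.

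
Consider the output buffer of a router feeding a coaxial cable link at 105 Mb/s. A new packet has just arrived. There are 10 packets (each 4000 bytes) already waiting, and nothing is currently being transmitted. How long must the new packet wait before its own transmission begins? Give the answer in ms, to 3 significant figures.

3.05 ms

Each queued packet: L/R = 32000/105000000 = 0.304762 ms.
10 queued → 3.04762 ms.
Queuing delay = 3.05 ms.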